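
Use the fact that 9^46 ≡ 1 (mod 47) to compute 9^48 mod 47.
By Fermat: 9^{46} ≡ 1 (mod 47). So 9^{48} = 9^{46} · 9^{2} ≡ 9^{2} ≡ 34 (mod 47)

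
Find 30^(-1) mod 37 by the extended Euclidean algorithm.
Extended GCD: 30(-16) + 37(13) = 1. So 30^(-1) ≡ -16 ≡ 21 mod 37. Verify: 30 × 21 = 630 ≡ 1 mod 37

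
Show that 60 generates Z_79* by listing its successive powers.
60^1, 60^2, ..., 60^{78} mod 79: [60, 45, 14, 50, 77, 38, 68, 51, 58, 4, 3, 22, 56, 42, 71, 73, 35, 46, 74, 16, 12, 9, 66, 10, 47, 55, 61, 26, 59, 64, 48, 36, 27, 40, 30, 62, 7, 25, 78, 19, 34, 65, 29, 2, 41, 11, 28, 21, 75, 76, 57, 23, 37, 8, 6, 44, 33, 5, 63, 67, 70, 13, 69, 32, 24, 18, 53, 20, 15, 31, 43, 52, 39, 49, 17, 72, 54, 1]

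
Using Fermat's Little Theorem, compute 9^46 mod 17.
By Fermat: 9^{16} ≡ 1 mod 17. 46 = 2×16 + 14. So 9^{46} ≡ 9^{14} ≡ 4 mod 17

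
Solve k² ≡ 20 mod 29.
The square roots of 20 mod 29 are 7 and 22. Verify: 7² = 49 ≡ 20 mod 29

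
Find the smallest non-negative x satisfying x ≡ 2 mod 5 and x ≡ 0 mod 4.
M = 5 × 4 = 20. M₁ = 4, y₁ ≡ 4 mod 5. M₂ = 5, y₂ ≡ 1 mod 4. x = 2×4×4 + 0×5×1 ≡ 12 mod 20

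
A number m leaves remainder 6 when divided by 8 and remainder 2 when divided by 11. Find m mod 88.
M = 8 × 11 = 88. M₁ = 11, y₁ ≡ 3 mod 8. M₂ = 8, y₂ ≡ 7 mod 11. m = 6×11×3 + 2×8×7 ≡ 46 mod 88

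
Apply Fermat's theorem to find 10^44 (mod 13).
By Fermat: 10^{12} ≡ 1 (mod 13). 44 = 3×12 + 8. So 10^{44} ≡ 10^{8} ≡ 9 (mod 13)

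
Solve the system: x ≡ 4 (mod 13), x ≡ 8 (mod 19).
M = 13 × 19 = 247. M₁ = 19, y₁ ≡ 11 (mod 13). M₂ = 13, y₂ ≡ 3 (mod 19). x = 4×19×11 + 8×13×3 ≡ 160 (mod 247)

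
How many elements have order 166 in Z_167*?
Number of primitive roots mod 167 = φ(p-1) = φ(166) = 82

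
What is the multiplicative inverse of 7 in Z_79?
Since 79 is prime, by Fermat 7^(-1) ≡ 7^{77} ≡ 34 (mod 79). Verify: 7 × 34 = 238 ≡ 1 (mod 79)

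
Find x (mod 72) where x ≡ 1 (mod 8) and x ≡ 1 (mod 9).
M = 8 × 9 = 72. M₁ = 9, y₁ ≡ 1 (mod 8). M₂ = 8, y₂ ≡ 8 (mod 9). x = 1×9×1 + 1×8×8 ≡ 1 (mod 72)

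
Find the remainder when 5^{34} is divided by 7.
By Fermat: 5^{6} ≡ 1 mod 7. 34 = 5×6 + 4. So 5^{34} ≡ 5^{4} ≡ 2 mod 7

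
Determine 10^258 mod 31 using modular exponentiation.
Using Fermat: 10^{30} ≡ 1 mod 31. 258 ≡ 18 mod 30. So 10^{258} ≡ 10^{18} ≡ 8 mod 31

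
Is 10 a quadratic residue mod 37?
By Euler's criterion: 10^{18} ≡ 1 (mod 37). Since this equals 1, 10 is a QR.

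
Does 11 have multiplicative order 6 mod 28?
Powers of 11 mod 28: 11^1≡11, 11^2≡9, 11^3≡15, 11^4≡25, 11^5≡23, 11^6≡1. First k with 11^k≡1 is k=6. Yes, ord_28(11) = 6.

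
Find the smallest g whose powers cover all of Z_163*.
g = 2. Powers: [2, 4, 8, 16, 32, 64, 128, 93, ...] generates all 162 non-zero residues.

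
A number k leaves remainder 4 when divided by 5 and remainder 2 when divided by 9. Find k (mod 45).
M = 5 × 9 = 45. M₁ = 9, y₁ ≡ 4 (mod 5). M₂ = 5, y₂ ≡ 2 (mod 9). k = 4×9×4 + 2×5×2 ≡ 29 (mod 45)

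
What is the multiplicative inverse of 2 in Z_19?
Since 19 is prime, by Fermat 2^(-1) ≡ 2^{17} ≡ 10 mod 19. Verify: 2 × 10 = 20 ≡ 1 mod 19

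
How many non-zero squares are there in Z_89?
Exactly half the non-zero residues mod a prime are QRs: (89-1)/2 = 44.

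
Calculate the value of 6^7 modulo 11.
By repeated squaring (mod 11): 6^{1}≡6, 6^{2}≡3, 6^{4}≡9. Then 6^{7} = 6^{4+2+1} ≡ 9 × 3 × 6 ≡ 8 (mod 11)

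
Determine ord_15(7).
Powers of 7 mod 15: 7^1≡7, 7^2≡4, 7^3≡13, 7^4≡1. ord_15(7) = 4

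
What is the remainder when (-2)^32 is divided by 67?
By repeated squaring mod 67: (-2)^{1}≡65, (-2)^{2}≡4, (-2)^{4}≡16, (-2)^{8}≡55, (-2)^{16}≡10, (-2)^{32}≡33. So (-2)^{32} ≡ 33 mod 67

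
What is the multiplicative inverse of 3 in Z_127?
Since 127 is prime, by Fermat 3^(-1) ≡ 3^{125} ≡ 85 mod 127. Verify: 3 × 85 = 255 ≡ 1 mod 127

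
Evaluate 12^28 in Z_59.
By repeated squaring mod 59: 12^{1}≡12, 12^{2}≡26, 12^{4}≡27, 12^{8}≡21, 12^{16}≡28. Then 12^{28} = 12^{16+8+4} ≡ 28 × 21 × 27 ≡ 5 mod 59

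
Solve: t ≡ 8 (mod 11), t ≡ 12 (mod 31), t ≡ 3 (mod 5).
M = 11 × 31 × 5 = 1705. M₁ = 155, y₁ ≡ 1 (mod 11). M₂ = 55, y₂ ≡ 22 (mod 31). M₃ = 341, y₃ ≡ 1 (mod 5). t = 8×155×1 + 12×55×22 + 3×341×1 ≡ 1438 (mod 1705)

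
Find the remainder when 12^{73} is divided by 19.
By Fermat: 12^{18} ≡ 1 (mod 19). 73 = 4×18 + 1. So 12^{73} ≡ 12^{1} ≡ 12 (mod 19)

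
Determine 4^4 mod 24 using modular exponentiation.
4^{4} = 256 ≡ 16 (mod 24)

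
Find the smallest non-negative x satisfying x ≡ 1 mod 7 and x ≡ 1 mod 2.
M = 7 × 2 = 14. M₁ = 2, y₁ ≡ 4 mod 7. M₂ = 7, y₂ ≡ 1 mod 2. x = 1×2×4 + 1×7×1 ≡ 1 mod 14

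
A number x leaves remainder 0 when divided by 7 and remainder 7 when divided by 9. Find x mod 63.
M = 7 × 9 = 63. M₁ = 9, y₁ ≡ 4 mod 7. M₂ = 7, y₂ ≡ 4 mod 9. x = 0×9×4 + 7×7×4 ≡ 7 mod 63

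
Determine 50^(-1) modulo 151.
Since 151 is prime, by Fermat 50^(-1) ≡ 50^{149} ≡ 148 mod 151. Verify: 50 × 148 = 7400 ≡ 1 mod 151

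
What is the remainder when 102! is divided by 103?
By Wilson's theorem, (102)! ≡ -1 ≡ 102 (mod 103)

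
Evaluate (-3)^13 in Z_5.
Using Fermat: (-3)^{4} ≡ 1 mod 5. 13 ≡ 1 mod 4. So (-3)^{13} ≡ (-3)^{1} ≡ 2 mod 5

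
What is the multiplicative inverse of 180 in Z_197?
Since 197 is prime, by Fermat 180^(-1) ≡ 180^{195} ≡ 139 mod 197. Verify: 180 × 139 = 25020 ≡ 1 mod 197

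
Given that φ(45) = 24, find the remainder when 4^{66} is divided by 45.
By Euler: 4^{24} ≡ 1 (mod 45) since gcd(4, 45) = 1. 66 = 2×24 + 18. So 4^{66} ≡ 4^{18} ≡ 1 (mod 45)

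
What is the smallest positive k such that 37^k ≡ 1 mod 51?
Powers of 37 mod 51: 37^1≡37, 37^2≡43, 37^3≡10, 37^4≡13, 37^5≡22, 37^6≡49, 37^7≡28, 37^8≡16, 37^9≡31, 37^10≡25, 37^11≡7, 37^12≡4, 37^13≡46, 37^14≡19, 37^15≡40, 37^16≡1. Order = 16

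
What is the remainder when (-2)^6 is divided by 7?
Using Fermat: (-2)^{6} ≡ 1 mod 7. 6 ≡ 0 mod 6. So (-2)^{6} ≡ (-2)^{0} ≡ 1 mod 7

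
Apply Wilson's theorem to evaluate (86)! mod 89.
(88)! = (86)! × (87) × (88) ≡ -1 mod 89. So (86)! ≡ -1 × [(88)(87)]^(-1) ≡ 44 mod 89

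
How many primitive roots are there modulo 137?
A prime p has φ(p-1) primitive roots; here φ(136) = 64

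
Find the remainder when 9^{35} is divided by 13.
By Fermat: 9^{12} ≡ 1 mod 13. 35 = 2×12 + 11. So 9^{35} ≡ 9^{11} ≡ 3 mod 13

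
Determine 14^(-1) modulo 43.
Since 43 is prime, by Fermat 14^(-1) ≡ 14^{41} ≡ 40 mod 43. Verify: 14 × 40 = 560 ≡ 1 mod 43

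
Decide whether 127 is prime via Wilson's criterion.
(126)! mod 127 = 126. Since 126 ≡ -1 mod 127, 127 is prime.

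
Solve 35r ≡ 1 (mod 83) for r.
Since 83 is prime, by Fermat 35^(-1) ≡ 35^{81} ≡ 19 (mod 83). Verify: 35 × 19 = 665 ≡ 1 (mod 83)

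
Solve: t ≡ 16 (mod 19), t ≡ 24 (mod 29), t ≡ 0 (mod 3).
M = 19 × 29 × 3 = 1653. M₁ = 87, y₁ ≡ 7 (mod 19). M₂ = 57, y₂ ≡ 28 (mod 29). M₃ = 551, y₃ ≡ 2 (mod 3). t = 16×87×7 + 24×57×28 + 0×551×2 ≡ 111 (mod 1653)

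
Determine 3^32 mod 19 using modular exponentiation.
Using Fermat: 3^{18} ≡ 1 mod 19. 32 ≡ 14 mod 18. So 3^{32} ≡ 3^{14} ≡ 4 mod 19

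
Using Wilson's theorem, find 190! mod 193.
(192)! = (190)! × (191) × (192) ≡ -1 mod 193. So (190)! ≡ -1 × [(192)(191)]^(-1) ≡ 96 mod 193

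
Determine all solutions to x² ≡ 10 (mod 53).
The square roots of 10 mod 53 are 13 and 40. Verify: 13² = 169 ≡ 10 (mod 53)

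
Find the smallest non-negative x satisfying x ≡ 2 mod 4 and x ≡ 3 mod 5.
M = 4 × 5 = 20. M₁ = 5, y₁ ≡ 1 mod 4. M₂ = 4, y₂ ≡ 4 mod 5. x = 2×5×1 + 3×4×4 ≡ 18 mod 20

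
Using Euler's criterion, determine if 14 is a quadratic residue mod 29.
By Euler's criterion: 14^{14} ≡ 28 (mod 29). Since this equals -1 (≡ 28), 14 is not a QR.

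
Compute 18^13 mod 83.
By repeated squaring mod 83: 18^{1}≡18, 18^{2}≡75, 18^{4}≡64, 18^{8}≡29. Then 18^{13} = 18^{8+4+1} ≡ 29 × 64 × 18 ≡ 42 mod 83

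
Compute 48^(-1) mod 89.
Since 89 is prime, by Fermat 48^(-1) ≡ 48^{87} ≡ 13 mod 89. Verify: 48 × 13 = 624 ≡ 1 mod 89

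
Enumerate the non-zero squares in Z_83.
QRs mod 83: {1, 3, 4, 7, 9, 10, 11, 12, 16, 17, 21, 23, 25, 26, 27, 28, 29, 30, 31, 33, 36, 37, 38, 40, 41, 44, 48, 49, 51, 59, 61, 63, 64, 65, 68, 69, 70, 75, 77, 78, 81}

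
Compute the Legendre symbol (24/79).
(24/79) = 24^{39} mod 79 = -1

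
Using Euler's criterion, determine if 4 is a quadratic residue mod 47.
By Euler's criterion: 4^{23} ≡ 1 (mod 47). Since this equals 1, 4 is a QR.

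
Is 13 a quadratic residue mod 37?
By Euler's criterion: 13^{18} ≡ 36 mod 37. Since this equals -1 (≡ 36), 13 is not a QR.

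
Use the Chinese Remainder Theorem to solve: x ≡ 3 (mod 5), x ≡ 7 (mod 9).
M = 5 × 9 = 45. M₁ = 9, y₁ ≡ 4 (mod 5). M₂ = 5, y₂ ≡ 2 (mod 9). x = 3×9×4 + 7×5×2 ≡ 43 (mod 45)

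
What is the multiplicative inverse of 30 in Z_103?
Since 103 is prime, by Fermat 30^(-1) ≡ 30^{101} ≡ 79 mod 103. Verify: 30 × 79 = 2370 ≡ 1 mod 103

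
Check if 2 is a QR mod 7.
By Euler's criterion: 2^{3} ≡ 1 (mod 7). Since this equals 1, 2 is a QR.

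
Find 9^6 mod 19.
By repeated squaring mod 19: 9^{1}≡9, 9^{2}≡5, 9^{4}≡6. Then 9^{6} = 9^{4+2} ≡ 6 × 5 ≡ 11 mod 19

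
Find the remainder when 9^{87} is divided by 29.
By Fermat: 9^{28} ≡ 1 (mod 29). 87 = 3×28 + 3. So 9^{87} ≡ 9^{3} ≡ 4 (mod 29)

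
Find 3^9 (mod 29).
By repeated squaring (mod 29): 3^{1}≡3, 3^{2}≡9, 3^{4}≡23, 3^{8}≡7. Then 3^{9} = 3^{8+1} ≡ 7 × 3 ≡ 21 (mod 29)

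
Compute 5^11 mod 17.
By repeated squaring (mod 17): 5^{1}≡5, 5^{2}≡8, 5^{4}≡13, 5^{8}≡16. Then 5^{11} = 5^{8+2+1} ≡ 16 × 8 × 5 ≡ 11 (mod 17)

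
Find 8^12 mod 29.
By repeated squaring mod 29: 8^{1}≡8, 8^{2}≡6, 8^{4}≡7, 8^{8}≡20. Then 8^{12} = 8^{8+4} ≡ 20 × 7 ≡ 24 mod 29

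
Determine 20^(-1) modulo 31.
Since 31 is prime, by Fermat 20^(-1) ≡ 20^{29} ≡ 14 mod 31. Verify: 20 × 14 = 280 ≡ 1 mod 31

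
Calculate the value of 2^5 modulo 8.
By repeated squaring (mod 8): 2^{1}≡2, 2^{2}≡4, 2^{4}≡0. Then 2^{5} = 2^{4+1} ≡ 0 × 2 ≡ 0 (mod 8)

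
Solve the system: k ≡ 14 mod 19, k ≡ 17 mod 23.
M = 19 × 23 = 437. M₁ = 23, y₁ ≡ 5 mod 19. M₂ = 19, y₂ ≡ 17 mod 23. k = 14×23×5 + 17×19×17 ≡ 109 mod 437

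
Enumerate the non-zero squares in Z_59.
Quadratic residues modulo 59: {1, 3, 4, 5, 7, 9, 12, 15, 16, 17, 19, 20, 21, 22, 25, 26, 27, 28, 29, 35, 36, 41, 45, 46, 48, 49, 51, 53, 57}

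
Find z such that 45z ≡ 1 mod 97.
Since 97 is prime, by Fermat 45^(-1) ≡ 45^{95} ≡ 69 mod 97. Verify: 45 × 69 = 3105 ≡ 1 mod 97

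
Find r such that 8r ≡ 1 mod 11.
Since 11 is prime, by Fermat 8^(-1) ≡ 8^{9} ≡ 7 mod 11. Verify: 8 × 7 = 56 ≡ 1 mod 11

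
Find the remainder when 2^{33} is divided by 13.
By Fermat: 2^{12} ≡ 1 mod 13. 33 = 2×12 + 9. So 2^{33} ≡ 2^{9} ≡ 5 mod 13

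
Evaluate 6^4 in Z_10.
6^{4} = 1296 ≡ 6 mod 10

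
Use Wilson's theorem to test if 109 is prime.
(108)! mod 109 = 108. Since 108 ≡ -1 (mod 109), 109 is prime.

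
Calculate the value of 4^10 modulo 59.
By repeated squaring mod 59: 4^{1}≡4, 4^{2}≡16, 4^{4}≡20, 4^{8}≡46. Then 4^{10} = 4^{8+2} ≡ 46 × 16 ≡ 28 mod 59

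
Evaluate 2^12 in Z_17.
By repeated squaring mod 17: 2^{1}≡2, 2^{2}≡4, 2^{4}≡16, 2^{8}≡1. Then 2^{12} = 2^{8+4} ≡ 1 × 16 ≡ 16 mod 17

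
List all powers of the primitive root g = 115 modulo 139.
115^1, 115^2, ..., 115^{138} mod 139: [115, 20, 76, 122, 130, 77, 98, 11, 14, 81, 2, 91, 40, 13, 105, 121, 15, 57, 22, 28, 23, 4, 43, 80, 26, 71, 103, 30, 114, 44, 56, 46, 8, 86, 21, 52, 3, 67, 60, 89, 88, 112, 92, 16, 33, 42, 104, 6, 134, 120, 39, 37, 85, 45, 32, 66, 84, 69, 12, 129, 101, 78, 74, 31, 90, 64, 132, 29, 138, 24, 119, 63, 17, 9, 62, 41, 128, 125, 58, 137, 48, 99, 126, 34, 18, 124, 82, 117, 111, 116, 135, 96, 59, 113, 68, 36, 109, 25, 95, 83, 93, 131, 53, 118, 87, 136, 72, 79, 50, 51, 27, 47, 123, 106, 97, 35, 133, 5, 19, 100, 102, 54, 94, 107, 73, 55, 70, 127, 10, 38, 61, 65, 108, 49, 75, 7, 110, 1]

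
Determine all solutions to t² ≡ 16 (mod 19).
The square roots of 16 mod 19 are 4 and 15. Verify: 4² = 16 ≡ 16 (mod 19)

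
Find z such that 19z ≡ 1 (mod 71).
Since 71 is prime, by Fermat 19^(-1) ≡ 19^{69} ≡ 15 (mod 71). Verify: 19 × 15 = 285 ≡ 1 (mod 71)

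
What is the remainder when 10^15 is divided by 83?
By repeated squaring (mod 83): 10^{1}≡10, 10^{2}≡17, 10^{4}≡40, 10^{8}≡23. Then 10^{15} = 10^{8+4+2+1} ≡ 23 × 40 × 17 × 10 ≡ 28 (mod 83)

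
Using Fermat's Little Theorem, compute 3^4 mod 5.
By Fermat's Little Theorem, 3^{4} ≡ 1 (mod 5) since 5 is prime and gcd(3, 5) = 1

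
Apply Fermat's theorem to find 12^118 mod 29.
By Fermat: 12^{28} ≡ 1 mod 29. 118 = 4×28 + 6. So 12^{118} ≡ 12^{6} ≡ 28 mod 29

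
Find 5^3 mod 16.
5^{3} = 125 ≡ 13 mod 16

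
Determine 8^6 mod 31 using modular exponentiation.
By repeated squaring mod 31: 8^{1}≡8, 8^{2}≡2, 8^{4}≡4. Then 8^{6} = 8^{4+2} ≡ 4 × 2 ≡ 8 mod 31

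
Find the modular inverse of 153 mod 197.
Since 197 is prime, by Fermat 153^(-1) ≡ 153^{195} ≡ 94 (mod 197). Verify: 153 × 94 = 14382 ≡ 1 (mod 197)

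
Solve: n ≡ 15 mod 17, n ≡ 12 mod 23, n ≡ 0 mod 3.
M = 17 × 23 × 3 = 1173. M₁ = 69, y₁ ≡ 1 mod 17. M₂ = 51, y₂ ≡ 14 mod 23. M₃ = 391, y₃ ≡ 1 mod 3. n = 15×69×1 + 12×51×14 + 0×391×1 ≡ 219 mod 1173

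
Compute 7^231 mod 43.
Using Fermat: 7^{42} ≡ 1 (mod 43). 231 ≡ 21 (mod 42). So 7^{231} ≡ 7^{21} ≡ 42 (mod 43)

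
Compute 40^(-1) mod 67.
Since 67 is prime, by Fermat 40^(-1) ≡ 40^{65} ≡ 62 mod 67. Verify: 40 × 62 = 2480 ≡ 1 mod 67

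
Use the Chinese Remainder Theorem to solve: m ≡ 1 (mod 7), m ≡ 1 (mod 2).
M = 7 × 2 = 14. M₁ = 2, y₁ ≡ 4 (mod 7). M₂ = 7, y₂ ≡ 1 (mod 2). m = 1×2×4 + 1×7×1 ≡ 1 (mod 14)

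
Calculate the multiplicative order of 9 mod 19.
Powers of 9 mod 19: 9^1≡9, 9^2≡5, 9^3≡7, 9^4≡6, 9^5≡16, 9^6≡11, 9^7≡4, 9^8≡17, 9^9≡1. ord_19(9) = 9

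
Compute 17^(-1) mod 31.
Since 31 is prime, by Fermat 17^(-1) ≡ 17^{29} ≡ 11 mod 31. Verify: 17 × 11 = 187 ≡ 1 mod 31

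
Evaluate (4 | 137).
(4/137) = 4^{68} mod 137 = 1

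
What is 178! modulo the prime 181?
(180)! = (178)! × (179) × (180) ≡ -1 mod 181. So (178)! ≡ -1 × [(180)(179)]^(-1) ≡ 90 mod 181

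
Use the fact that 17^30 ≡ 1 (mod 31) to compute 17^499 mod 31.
By Fermat: 17^{30} ≡ 1 (mod 31). 499 ≡ 19 (mod 30). So 17^{499} ≡ 17^{19} ≡ 24 (mod 31)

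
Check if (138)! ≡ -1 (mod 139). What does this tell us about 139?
(138)! mod 139 = 138. Since this equals -1 (mod 139), Wilson confirms 139 is prime.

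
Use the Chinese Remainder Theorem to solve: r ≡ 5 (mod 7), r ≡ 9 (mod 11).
M = 7 × 11 = 77. M₁ = 11, y₁ ≡ 2 (mod 7). M₂ = 7, y₂ ≡ 8 (mod 11). r = 5×11×2 + 9×7×8 ≡ 75 (mod 77)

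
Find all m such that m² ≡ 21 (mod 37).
The square roots of 21 mod 37 are 13 and 24. Verify: 13² = 169 ≡ 21 (mod 37)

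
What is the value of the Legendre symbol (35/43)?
(35/43) = 35^{21} mod 43 = 1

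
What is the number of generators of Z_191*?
A prime p has φ(p-1) primitive roots; here φ(190) = 72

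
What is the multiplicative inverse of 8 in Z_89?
Since 89 is prime, by Fermat 8^(-1) ≡ 8^{87} ≡ 78 (mod 89). Verify: 8 × 78 = 624 ≡ 1 (mod 89)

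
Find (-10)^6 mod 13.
By repeated squaring mod 13: (-10)^{1}≡3, (-10)^{2}≡9, (-10)^{4}≡3. Then (-10)^{6} = (-10)^{4+2} ≡ 3 × 9 ≡ 1 mod 13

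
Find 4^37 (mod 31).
Using Fermat: 4^{30} ≡ 1 (mod 31). 37 ≡ 7 (mod 30). So 4^{37} ≡ 4^{7} ≡ 16 (mod 31)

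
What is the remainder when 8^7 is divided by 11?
By repeated squaring (mod 11): 8^{1}≡8, 8^{2}≡9, 8^{4}≡4. Then 8^{7} = 8^{4+2+1} ≡ 4 × 9 × 8 ≡ 2 (mod 11)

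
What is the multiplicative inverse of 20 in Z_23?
Since 23 is prime, by Fermat 20^(-1) ≡ 20^{21} ≡ 15 (mod 23). Verify: 20 × 15 = 300 ≡ 1 (mod 23)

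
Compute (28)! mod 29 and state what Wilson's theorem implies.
(28)! mod 29 = 28. Since this equals -1 (mod 29), Wilson confirms 29 is prime.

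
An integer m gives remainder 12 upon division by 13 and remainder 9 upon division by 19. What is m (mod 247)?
M = 13 × 19 = 247. M₁ = 19, y₁ ≡ 11 (mod 13). M₂ = 13, y₂ ≡ 3 (mod 19). m = 12×19×11 + 9×13×3 ≡ 142 (mod 247)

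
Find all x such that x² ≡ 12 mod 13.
The square roots of 12 mod 13 are 8 and 5. Verify: 8² = 64 ≡ 12 mod 13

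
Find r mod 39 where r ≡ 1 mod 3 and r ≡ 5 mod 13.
M = 3 × 13 = 39. M₁ = 13, y₁ ≡ 1 mod 3. M₂ = 3, y₂ ≡ 9 mod 13. r = 1×13×1 + 5×3×9 ≡ 31 mod 39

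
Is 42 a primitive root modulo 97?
42^{32} ≡ 1 mod 97 and 32 < 96, so ord_97(42) = 32 ≠ 96 and 42 is not a primitive root.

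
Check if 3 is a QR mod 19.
By Euler's criterion: 3^{9} ≡ 18 (mod 19). Since this equals -1 (≡ 18), 3 is not a QR.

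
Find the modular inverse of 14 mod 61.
Since 61 is prime, by Fermat 14^(-1) ≡ 14^{59} ≡ 48 (mod 61). Verify: 14 × 48 = 672 ≡ 1 (mod 61)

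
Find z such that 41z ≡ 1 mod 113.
Since 113 is prime, by Fermat 41^(-1) ≡ 41^{111} ≡ 102 mod 113. Verify: 41 × 102 = 4182 ≡ 1 mod 113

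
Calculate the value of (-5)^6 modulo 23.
By repeated squaring (mod 23): (-5)^{1}≡18, (-5)^{2}≡2, (-5)^{4}≡4. Then (-5)^{6} = (-5)^{4+2} ≡ 4 × 2 ≡ 8 (mod 23)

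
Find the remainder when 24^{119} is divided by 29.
By Fermat: 24^{28} ≡ 1 mod 29. 119 = 4×28 + 7. So 24^{119} ≡ 24^{7} ≡ 1 mod 29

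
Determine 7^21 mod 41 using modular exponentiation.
By repeated squaring mod 41: 7^{1}≡7, 7^{2}≡8, 7^{4}≡23, 7^{8}≡37, 7^{16}≡16. Then 7^{21} = 7^{16+4+1} ≡ 16 × 23 × 7 ≡ 34 mod 41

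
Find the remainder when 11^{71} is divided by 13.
By Fermat: 11^{12} ≡ 1 (mod 13). 71 = 5×12 + 11. So 11^{71} ≡ 11^{11} ≡ 6 (mod 13)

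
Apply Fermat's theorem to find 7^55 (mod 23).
By Fermat: 7^{22} ≡ 1 (mod 23). 55 = 2×22 + 11. So 7^{55} ≡ 7^{11} ≡ 22 (mod 23)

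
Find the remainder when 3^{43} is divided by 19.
By Fermat: 3^{18} ≡ 1 (mod 19). 43 = 2×18 + 7. So 3^{43} ≡ 3^{7} ≡ 2 (mod 19)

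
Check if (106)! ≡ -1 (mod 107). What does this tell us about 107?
(106)! mod 107 = 106. Since this equals -1 (mod 107), Wilson confirms 107 is prime.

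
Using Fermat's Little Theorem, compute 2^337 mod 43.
By Fermat: 2^{42} ≡ 1 mod 43. 337 ≡ 1 mod 42. So 2^{337} ≡ 2^{1} ≡ 2 mod 43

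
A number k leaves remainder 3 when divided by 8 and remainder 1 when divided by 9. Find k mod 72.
M = 8 × 9 = 72. M₁ = 9, y₁ ≡ 1 mod 8. M₂ = 8, y₂ ≡ 8 mod 9. k = 3×9×1 + 1×8×8 ≡ 19 mod 72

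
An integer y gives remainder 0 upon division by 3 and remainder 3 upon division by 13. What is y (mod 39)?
M = 3 × 13 = 39. M₁ = 13, y₁ ≡ 1 (mod 3). M₂ = 3, y₂ ≡ 9 (mod 13). y = 0×13×1 + 3×3×9 ≡ 3 (mod 39)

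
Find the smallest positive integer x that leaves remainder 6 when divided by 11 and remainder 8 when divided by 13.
M = 11 × 13 = 143. M₁ = 13, y₁ ≡ 6 (mod 11). M₂ = 11, y₂ ≡ 6 (mod 13). x = 6×13×6 + 8×11×6 ≡ 138 (mod 143)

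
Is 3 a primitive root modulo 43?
ord_43(3) divides 42. For each prime q|42: 3^{21}≡42, 3^{14}≡36, 3^{6}≡41, none ≡ 1. So 3 has order 42 and is a primitive root mod 43.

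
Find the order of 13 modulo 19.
Powers of 13 mod 19: 13^1≡13, 13^2≡17, 13^3≡12, 13^4≡4, 13^5≡14, 13^6≡11, 13^7≡10, 13^8≡16, 13^9≡18, 13^10≡6, 13^11≡2, 13^12≡7, 13^13≡15, 13^14≡5, 13^15≡8, 13^16≡9, 13^17≡3, 13^18≡1. ord_19(13) = 18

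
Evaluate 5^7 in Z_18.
By repeated squaring mod 18: 5^{1}≡5, 5^{2}≡7, 5^{4}≡13. Then 5^{7} = 5^{4+2+1} ≡ 13 × 7 × 5 ≡ 5 mod 18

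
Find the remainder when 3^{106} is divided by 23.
By Fermat: 3^{22} ≡ 1 (mod 23). 106 = 4×22 + 18. So 3^{106} ≡ 3^{18} ≡ 2 (mod 23)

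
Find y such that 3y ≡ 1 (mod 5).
Since 5 is prime, by Fermat 3^(-1) ≡ 3^{3} ≡ 2 (mod 5). Verify: 3 × 2 = 6 ≡ 1 (mod 5)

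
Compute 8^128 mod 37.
Using Fermat: 8^{36} ≡ 1 (mod 37). 128 ≡ 20 (mod 36). So 8^{128} ≡ 8^{20} ≡ 10 (mod 37)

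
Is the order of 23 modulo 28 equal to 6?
Powers of 23 mod 28: 23^1≡23, 23^2≡25, 23^3≡15, 23^4≡9, 23^5≡11, 23^6≡1. First k with 23^k≡1 is k=6. Yes, ord_28(23) = 6.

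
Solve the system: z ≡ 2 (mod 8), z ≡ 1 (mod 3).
M = 8 × 3 = 24. M₁ = 3, y₁ ≡ 3 (mod 8). M₂ = 8, y₂ ≡ 2 (mod 3). z = 2×3×3 + 1×8×2 ≡ 10 (mod 24)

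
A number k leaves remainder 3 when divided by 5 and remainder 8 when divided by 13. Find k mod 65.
M = 5 × 13 = 65. M₁ = 13, y₁ ≡ 2 mod 5. M₂ = 5, y₂ ≡ 8 mod 13. k = 3×13×2 + 8×5×8 ≡ 8 mod 65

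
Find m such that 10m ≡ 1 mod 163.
Since 163 is prime, by Fermat 10^(-1) ≡ 10^{161} ≡ 49 mod 163. Verify: 10 × 49 = 490 ≡ 1 mod 163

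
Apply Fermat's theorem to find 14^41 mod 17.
By Fermat: 14^{16} ≡ 1 mod 17. 41 = 2×16 + 9. So 14^{41} ≡ 14^{9} ≡ 3 mod 17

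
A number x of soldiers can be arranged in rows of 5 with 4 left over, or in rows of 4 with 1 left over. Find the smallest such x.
M = 5 × 4 = 20. M₁ = 4, y₁ ≡ 4 mod 5. M₂ = 5, y₂ ≡ 1 mod 4. x = 4×4×4 + 1×5×1 ≡ 9 mod 20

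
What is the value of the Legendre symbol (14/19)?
(14/19) = 14^{9} mod 19 = -1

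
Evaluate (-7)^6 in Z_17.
By repeated squaring mod 17: (-7)^{1}≡10, (-7)^{2}≡15, (-7)^{4}≡4. Then (-7)^{6} = (-7)^{4+2} ≡ 4 × 15 ≡ 9 mod 17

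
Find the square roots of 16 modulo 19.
The square roots of 16 mod 19 are 4 and 15. Verify: 4² = 16 ≡ 16 (mod 19)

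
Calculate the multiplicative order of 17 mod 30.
Powers of 17 mod 30: 17^1≡17, 17^2≡19, 17^3≡23, 17^4≡1. So the order of 17 is 4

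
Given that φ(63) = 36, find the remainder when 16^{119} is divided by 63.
By Euler: 16^{36} ≡ 1 mod 63 since gcd(16, 63) = 1. 119 = 3×36 + 11. So 16^{119} ≡ 16^{11} ≡ 4 mod 63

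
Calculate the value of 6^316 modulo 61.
Using Fermat: 6^{60} ≡ 1 mod 61. 316 ≡ 16 mod 60. So 6^{316} ≡ 6^{16} ≡ 56 mod 61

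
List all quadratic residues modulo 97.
Squares in Z_97*: {1, 2, 3, 4, 6, 8, 9, 11, 12, 16, 18, 22, 24, 25, 27, 31, 32, 33, 35, 36, 43, 44, 47, 48, 49, 50, 53, 54, 61, 62, 64, 65, 66, 70, 72, 73, 75, 79, 81, 85, 86, 88, 89, 91, 93, 94, 95, 96}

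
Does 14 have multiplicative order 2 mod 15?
Powers of 14 mod 15: 14^1≡14, 14^2≡1. First k with 14^k≡1 is k=2. Yes, ord_15(14) = 2.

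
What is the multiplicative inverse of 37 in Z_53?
Since 53 is prime, by Fermat 37^(-1) ≡ 37^{51} ≡ 43 (mod 53). Verify: 37 × 43 = 1591 ≡ 1 (mod 53)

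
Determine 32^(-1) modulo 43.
Since 43 is prime, by Fermat 32^(-1) ≡ 32^{41} ≡ 39 (mod 43). Verify: 32 × 39 = 1248 ≡ 1 (mod 43)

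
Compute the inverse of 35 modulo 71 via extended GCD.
Extended GCD: 35(-2) + 71(1) = 1. So 35^(-1) ≡ -2 ≡ 69 mod 71. Verify: 35 × 69 = 2415 ≡ 1 mod 71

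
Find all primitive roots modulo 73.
There are φ(72) = 24 primitive roots mod 73: {5, 11, 13, 14, 15, 20, 26, 28, 29, 31, 33, 34, 39, 40, 42, 44, 45, 47, 53, 58, 59, 60, 62, 68}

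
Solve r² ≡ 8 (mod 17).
The square roots of 8 mod 17 are 12 and 5. Verify: 12² = 144 ≡ 8 (mod 17)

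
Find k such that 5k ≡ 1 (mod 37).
Since 37 is prime, by Fermat 5^(-1) ≡ 5^{35} ≡ 15 (mod 37). Verify: 5 × 15 = 75 ≡ 1 (mod 37)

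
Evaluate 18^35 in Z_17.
Using Fermat: 18^{16} ≡ 1 mod 17. 35 ≡ 3 mod 16. So 18^{35} ≡ 18^{3} ≡ 1 mod 17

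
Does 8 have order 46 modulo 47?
8^{23} ≡ 1 (mod 47) and 23 < 46, so ord_47(8) = 23 ≠ 46 and 8 is not a primitive root.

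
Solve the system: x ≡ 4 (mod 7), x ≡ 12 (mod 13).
M = 7 × 13 = 91. M₁ = 13, y₁ ≡ 6 (mod 7). M₂ = 7, y₂ ≡ 2 (mod 13). x = 4×13×6 + 12×7×2 ≡ 25 (mod 91)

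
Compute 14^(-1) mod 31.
Since 31 is prime, by Fermat 14^(-1) ≡ 14^{29} ≡ 20 mod 31. Verify: 14 × 20 = 280 ≡ 1 mod 31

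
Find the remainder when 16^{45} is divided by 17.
By Fermat: 16^{16} ≡ 1 (mod 17). 45 = 2×16 + 13. So 16^{45} ≡ 16^{13} ≡ 16 (mod 17)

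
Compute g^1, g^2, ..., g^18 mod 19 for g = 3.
3^1, 3^2, ..., 3^{18} mod 19: [3, 9, 8, 5, 15, 7, 2, 6, 18, 16, 10, 11, 14, 4, 12, 17, 13, 1]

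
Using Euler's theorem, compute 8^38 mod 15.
By Euler: 8^{8} ≡ 1 mod 15 since gcd(8, 15) = 1. 38 = 4×8 + 6. So 8^{38} ≡ 8^{6} ≡ 4 mod 15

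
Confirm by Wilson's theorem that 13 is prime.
(12)! mod 13 = 12. Since this equals -1 (mod 13), Wilson confirms 13 is prime.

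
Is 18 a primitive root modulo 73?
18^{18} ≡ 1 (mod 73) and 18 < 72, so ord_73(18) = 18 ≠ 72 and 18 is not a primitive root.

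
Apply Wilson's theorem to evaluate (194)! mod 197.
(196)! = (194)! × (195) × (196) ≡ -1 mod 197. So (194)! ≡ -1 × [(196)(195)]^(-1) ≡ 98 mod 197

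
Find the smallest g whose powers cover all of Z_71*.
g = 7. For each prime q|70: 7^{35}≡70, 7^{14}≡54, 7^{10}≡45, none ≡ 1, so ord_71(7) = 70 and 7 is a primitive root.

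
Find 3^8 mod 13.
By repeated squaring mod 13: 3^{1}≡3, 3^{2}≡9, 3^{4}≡3, 3^{8}≡9. So 3^{8} ≡ 9 mod 13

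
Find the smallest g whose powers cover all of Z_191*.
g = 19. Powers: [19, 170, 174, 59, 166, 98, 143, 43, ...] generates all 190 non-zero residues.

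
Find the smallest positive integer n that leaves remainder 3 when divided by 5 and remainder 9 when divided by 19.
M = 5 × 19 = 95. M₁ = 19, y₁ ≡ 4 mod 5. M₂ = 5, y₂ ≡ 4 mod 19. n = 3×19×4 + 9×5×4 ≡ 28 mod 95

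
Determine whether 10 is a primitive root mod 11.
10^{2} ≡ 1 mod 11 and 2 < 10, so ord_11(10) = 2 ≠ 10 and 10 is not a primitive root.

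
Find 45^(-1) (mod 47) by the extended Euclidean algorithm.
Extended GCD: 45(23) + 47(-22) = 1. So 45^(-1) ≡ 23 (mod 47). Verify: 45 × 23 = 1035 ≡ 1 (mod 47)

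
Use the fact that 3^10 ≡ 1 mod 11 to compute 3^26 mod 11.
By Fermat: 3^{10} ≡ 1 mod 11. 26 = 2×10 + 6. So 3^{26} ≡ 3^{6} ≡ 3 mod 11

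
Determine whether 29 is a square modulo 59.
By Euler's criterion: 29^{29} ≡ 1 mod 59. Since this equals 1, 29 is a QR.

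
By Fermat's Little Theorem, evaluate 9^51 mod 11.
By Fermat: 9^{10} ≡ 1 (mod 11). 51 = 5×10 + 1. So 9^{51} ≡ 9^{1} ≡ 9 (mod 11)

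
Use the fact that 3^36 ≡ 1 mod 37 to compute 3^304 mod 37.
By Fermat: 3^{36} ≡ 1 mod 37. 304 ≡ 16 mod 36. So 3^{304} ≡ 3^{16} ≡ 33 mod 37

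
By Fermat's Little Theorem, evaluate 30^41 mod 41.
By Fermat: 30^{40} ≡ 1 (mod 41). So 30^{41} = 30^{40} · 30^{1} ≡ 30^{1} ≡ 30 (mod 41)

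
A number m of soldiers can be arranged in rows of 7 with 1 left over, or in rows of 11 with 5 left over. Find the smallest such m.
M = 7 × 11 = 77. M₁ = 11, y₁ ≡ 2 mod 7. M₂ = 7, y₂ ≡ 8 mod 11. m = 1×11×2 + 5×7×8 ≡ 71 mod 77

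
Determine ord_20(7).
Powers of 7 mod 20: 7^1≡7, 7^2≡9, 7^3≡3, 7^4≡1. ord_20(7) = 4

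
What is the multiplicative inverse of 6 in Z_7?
Since 7 is prime, by Fermat 6^(-1) ≡ 6^{5} ≡ 6 (mod 7). Verify: 6 × 6 = 36 ≡ 1 (mod 7)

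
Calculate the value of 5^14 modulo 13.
Using Fermat: 5^{12} ≡ 1 mod 13. 14 ≡ 2 mod 12. So 5^{14} ≡ 5^{2} ≡ 12 mod 13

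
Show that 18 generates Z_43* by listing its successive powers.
18^1, 18^2, ..., 18^{42} mod 43: [18, 23, 27, 13, 19, 41, 7, 40, 32, 17, 5, 4, 29, 6, 22, 9, 33, 35, 28, 31, 42, 25, 20, 16, 30, 24, 2, 36, 3, 11, 26, 38, 39, 14, 37, 21, 34, 10, 8, 15, 12, 1]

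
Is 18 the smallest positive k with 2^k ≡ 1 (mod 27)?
Powers of 2 mod 27: 2^1≡2, 2^2≡4, 2^3≡8, 2^4≡16, 2^5≡5, 2^6≡10, 2^7≡20, 2^8≡13, 2^9≡26, 2^10≡25, 2^11≡23, 2^12≡19, 2^13≡11, 2^14≡22, 2^15≡17, 2^16≡7, 2^17≡14, 2^18≡1. First k with 2^k≡1 is k=18. Yes, ord_27(2) = 18.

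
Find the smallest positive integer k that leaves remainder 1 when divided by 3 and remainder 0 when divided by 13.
M = 3 × 13 = 39. M₁ = 13, y₁ ≡ 1 mod 3. M₂ = 3, y₂ ≡ 9 mod 13. k = 1×13×1 + 0×3×9 ≡ 13 mod 39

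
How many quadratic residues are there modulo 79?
For prime 79, there are (p-1)/2 = (79-1)/2 = 39 quadratic residues (excluding 0).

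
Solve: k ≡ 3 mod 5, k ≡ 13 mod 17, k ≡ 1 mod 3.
M = 5 × 17 × 3 = 255. M₁ = 51, y₁ ≡ 1 mod 5. M₂ = 15, y₂ ≡ 8 mod 17. M₃ = 85, y₃ ≡ 1 mod 3. k = 3×51×1 + 13×15×8 + 1×85×1 ≡ 13 mod 255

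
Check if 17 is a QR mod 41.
By Euler's criterion: 17^{20} ≡ 40 (mod 41). Since this equals -1 (≡ 40), 17 is not a QR.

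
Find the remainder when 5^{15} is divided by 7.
By Fermat: 5^{6} ≡ 1 (mod 7). 15 = 2×6 + 3. So 5^{15} ≡ 5^{3} ≡ 6 (mod 7)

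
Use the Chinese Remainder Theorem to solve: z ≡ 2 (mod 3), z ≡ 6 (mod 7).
M = 3 × 7 = 21. M₁ = 7, y₁ ≡ 1 (mod 3). M₂ = 3, y₂ ≡ 5 (mod 7). z = 2×7×1 + 6×3×5 ≡ 20 (mod 21)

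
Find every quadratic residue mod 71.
QRs mod 71: {1, 2, 3, 4, 5, 6, 8, 9, 10, 12, 15, 16, 18, 19, 20, 24, 25, 27, 29, 30, 32, 36, 37, 38, 40, 43, 45, 48, 49, 50, 54, 57, 58, 60, 64}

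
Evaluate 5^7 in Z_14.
By repeated squaring mod 14: 5^{1}≡5, 5^{2}≡11, 5^{4}≡9. Then 5^{7} = 5^{4+2+1} ≡ 9 × 11 × 5 ≡ 5 mod 14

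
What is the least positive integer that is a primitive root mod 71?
g = 7. Powers: [7, 49, 59, 58, 51, 2, 14, 27, 47, ...] generates all 70 non-zero residues.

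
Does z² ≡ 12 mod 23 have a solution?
By Euler's criterion: 12^{11} ≡ 1 mod 23. Since this equals 1, 12 is a QR.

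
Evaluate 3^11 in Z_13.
By repeated squaring mod 13: 3^{1}≡3, 3^{2}≡9, 3^{4}≡3, 3^{8}≡9. Then 3^{11} = 3^{8+2+1} ≡ 9 × 9 × 3 ≡ 9 mod 13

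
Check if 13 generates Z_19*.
ord_19(13) divides 18. For each prime q|18: 13^{9}≡18, 13^{6}≡11, none ≡ 1. So 13 has order 18 and is a primitive root mod 19.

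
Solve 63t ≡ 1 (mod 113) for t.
Since 113 is prime, by Fermat 63^(-1) ≡ 63^{111} ≡ 61 (mod 113). Verify: 63 × 61 = 3843 ≡ 1 (mod 113)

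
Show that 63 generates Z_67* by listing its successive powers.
63^1, 63^2, ..., 63^{66} mod 67: [63, 16, 3, 55, 48, 9, 31, 10, 27, 26, 30, 14, 11, 23, 42, 33, 2, 59, 32, 6, 43, 29, 18, 62, 20, 54, 52, 60, 28, 22, 46, 17, 66, 4, 51, 64, 12, 19, 58, 36, 57, 40, 41, 37, 53, 56, 44, 25, 34, 65, 8, 35, 61, 24, 38, 49, 5, 47, 13, 15, 7, 39, 45, 21, 50, 1]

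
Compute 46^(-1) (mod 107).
Since 107 is prime, by Fermat 46^(-1) ≡ 46^{105} ≡ 7 (mod 107). Verify: 46 × 7 = 322 ≡ 1 (mod 107)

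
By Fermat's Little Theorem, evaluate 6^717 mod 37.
By Fermat: 6^{36} ≡ 1 (mod 37). 717 ≡ 33 (mod 36). So 6^{717} ≡ 6^{33} ≡ 6 (mod 37)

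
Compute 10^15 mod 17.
By repeated squaring mod 17: 10^{1}≡10, 10^{2}≡15, 10^{4}≡4, 10^{8}≡16. Then 10^{15} = 10^{8+4+2+1} ≡ 16 × 4 × 15 × 10 ≡ 12 mod 17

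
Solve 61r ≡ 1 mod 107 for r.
Since 107 is prime, by Fermat 61^(-1) ≡ 61^{105} ≡ 100 mod 107. Verify: 61 × 100 = 6100 ≡ 1 mod 107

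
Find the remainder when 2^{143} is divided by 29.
By Fermat: 2^{28} ≡ 1 (mod 29). 143 = 5×28 + 3. So 2^{143} ≡ 2^{3} ≡ 8 (mod 29)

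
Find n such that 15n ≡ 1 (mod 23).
Since 23 is prime, by Fermat 15^(-1) ≡ 15^{21} ≡ 20 (mod 23). Verify: 15 × 20 = 300 ≡ 1 (mod 23)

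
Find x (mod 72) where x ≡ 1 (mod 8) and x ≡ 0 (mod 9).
M = 8 × 9 = 72. M₁ = 9, y₁ ≡ 1 (mod 8). M₂ = 8, y₂ ≡ 8 (mod 9). x = 1×9×1 + 0×8×8 ≡ 9 (mod 72)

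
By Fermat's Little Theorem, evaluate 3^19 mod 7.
By Fermat: 3^{6} ≡ 1 mod 7. 19 = 3×6 + 1. So 3^{19} ≡ 3^{1} ≡ 3 mod 7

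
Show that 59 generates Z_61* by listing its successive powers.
59^1, 59^2, ..., 59^{60} mod 61: [59, 4, 53, 16, 29, 3, 55, 12, 37, 48, 26, 9, 43, 36, 50, 22, 17, 27, 7, 47, 28, 5, 51, 20, 21, 19, 23, 15, 31, 60, 2, 57, 8, 45, 32, 58, 6, 49, 24, 13, 35, 52, 18, 25, 11, 39, 44, 34, 54, 14, 33, 56, 10, 41, 40, 42, 38, 46, 30, 1]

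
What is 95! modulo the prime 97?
(96)! = (95)! × (96) ≡ -1 (mod 97). So (95)! ≡ -1 × (96)^(-1) ≡ (-1)×(-1) = 1 (mod 97)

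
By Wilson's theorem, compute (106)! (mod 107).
By Wilson's theorem, (106)! ≡ -1 ≡ 106 (mod 107)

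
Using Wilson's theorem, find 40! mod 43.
(42)! = (40)! × (41) × (42) ≡ -1 (mod 43). So (40)! ≡ -1 × [(42)(41)]^(-1) ≡ 21 (mod 43)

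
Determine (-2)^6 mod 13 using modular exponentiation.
By repeated squaring (mod 13): (-2)^{1}≡11, (-2)^{2}≡4, (-2)^{4}≡3. Then (-2)^{6} = (-2)^{4+2} ≡ 3 × 4 ≡ 12 (mod 13)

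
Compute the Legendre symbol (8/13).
(8/13) = 8^{6} mod 13 = -1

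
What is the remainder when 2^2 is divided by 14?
2^{2} = 4 ≡ 4 (mod 14)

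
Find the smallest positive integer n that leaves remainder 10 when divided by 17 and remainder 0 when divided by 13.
M = 17 × 13 = 221. M₁ = 13, y₁ ≡ 4 mod 17. M₂ = 17, y₂ ≡ 10 mod 13. n = 10×13×4 + 0×17×10 ≡ 78 mod 221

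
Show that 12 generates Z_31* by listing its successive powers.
12^1, 12^2, ..., 12^{30} mod 31: [12, 20, 23, 28, 26, 2, 24, 9, 15, 25, 21, 4, 17, 18, 30, 19, 11, 8, 3, 5, 29, 7, 22, 16, 6, 10, 27, 14, 13, 1]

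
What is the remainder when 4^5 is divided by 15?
By repeated squaring (mod 15): 4^{1}≡4, 4^{2}≡1, 4^{4}≡1. Then 4^{5} = 4^{4+1} ≡ 1 × 4 ≡ 4 (mod 15)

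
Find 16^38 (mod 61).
By repeated squaring (mod 61): 16^{1}≡16, 16^{2}≡12, 16^{4}≡22, 16^{8}≡57, 16^{16}≡16, 16^{32}≡12. Then 16^{38} = 16^{32+4+2} ≡ 12 × 22 × 12 ≡ 57 (mod 61)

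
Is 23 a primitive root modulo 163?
23^{18} ≡ 1 (mod 163) and 18 < 162, so ord_163(23) = 18 ≠ 162 and 23 is not a primitive root.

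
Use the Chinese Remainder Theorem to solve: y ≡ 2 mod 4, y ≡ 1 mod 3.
M = 4 × 3 = 12. M₁ = 3, y₁ ≡ 3 mod 4. M₂ = 4, y₂ ≡ 1 mod 3. y = 2×3×3 + 1×4×1 ≡ 10 mod 12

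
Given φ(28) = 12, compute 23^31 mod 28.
By Euler: 23^{12} ≡ 1 (mod 28) since gcd(23, 28) = 1. 31 = 2×12 + 7. So 23^{31} ≡ 23^{7} ≡ 23 (mod 28)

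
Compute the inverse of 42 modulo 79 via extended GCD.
Extended GCD: 42(32) + 79(-17) = 1. So 42^(-1) ≡ 32 mod 79. Verify: 42 × 32 = 1344 ≡ 1 mod 79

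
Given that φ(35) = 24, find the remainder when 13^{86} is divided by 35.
By Euler: 13^{24} ≡ 1 mod 35 since gcd(13, 35) = 1. 86 = 3×24 + 14. So 13^{86} ≡ 13^{14} ≡ 29 mod 35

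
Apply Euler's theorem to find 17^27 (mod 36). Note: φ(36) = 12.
By Euler: 17^{12} ≡ 1 (mod 36) since gcd(17, 36) = 1. 27 = 2×12 + 3. So 17^{27} ≡ 17^{3} ≡ 17 (mod 36)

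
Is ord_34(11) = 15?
Powers of 11 mod 34: 11^1≡11, 11^2≡19, 11^3≡5, 11^4≡21, 11^5≡27, 11^6≡25, 11^7≡3, 11^8≡33, 11^9≡23, 11^10≡15, 11^11≡29, 11^12≡13, 11^13≡7, 11^14≡9, 11^15≡31, 11^16≡1. 11^15≡31≢1, so ord ≠ 15. No, the actual order is 16.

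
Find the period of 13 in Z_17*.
Powers of 13 mod 17: 13^1≡13, 13^2≡16, 13^3≡4, 13^4≡1. So the order of 13 is 4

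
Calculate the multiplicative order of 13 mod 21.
Powers of 13 mod 21: 13^1≡13, 13^2≡1. Order = 2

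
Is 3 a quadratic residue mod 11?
By Euler's criterion: 3^{5} ≡ 1 (mod 11). Since this equals 1, 3 is a QR.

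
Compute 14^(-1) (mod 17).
Since 17 is prime, by Fermat 14^(-1) ≡ 14^{15} ≡ 11 (mod 17). Verify: 14 × 11 = 154 ≡ 1 (mod 17)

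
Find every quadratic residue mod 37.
Squares in Z_37*: {1, 3, 4, 7, 9, 10, 11, 12, 16, 21, 25, 26, 27, 28, 30, 33, 34, 36}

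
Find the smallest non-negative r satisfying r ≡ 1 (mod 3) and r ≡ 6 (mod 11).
M = 3 × 11 = 33. M₁ = 11, y₁ ≡ 2 (mod 3). M₂ = 3, y₂ ≡ 4 (mod 11). r = 1×11×2 + 6×3×4 ≡ 28 (mod 33)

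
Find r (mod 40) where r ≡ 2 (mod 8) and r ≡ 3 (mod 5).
M = 8 × 5 = 40. M₁ = 5, y₁ ≡ 5 (mod 8). M₂ = 8, y₂ ≡ 2 (mod 5). r = 2×5×5 + 3×8×2 ≡ 18 (mod 40)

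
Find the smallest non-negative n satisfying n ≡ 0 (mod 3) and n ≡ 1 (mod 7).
M = 3 × 7 = 21. M₁ = 7, y₁ ≡ 1 (mod 3). M₂ = 3, y₂ ≡ 5 (mod 7). n = 0×7×1 + 1×3×5 ≡ 15 (mod 21)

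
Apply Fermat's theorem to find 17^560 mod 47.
By Fermat: 17^{46} ≡ 1 mod 47. 560 ≡ 8 mod 46. So 17^{560} ≡ 17^{8} ≡ 4 mod 47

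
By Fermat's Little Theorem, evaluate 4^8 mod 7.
By Fermat: 4^{6} ≡ 1 (mod 7). So 4^{8} = 4^{6} · 4^{2} ≡ 4^{2} ≡ 2 (mod 7)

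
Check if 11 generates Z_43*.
11^{7} ≡ 1 mod 43 and 7 < 42, so ord_43(11) = 7 ≠ 42 and 11 is not a primitive root.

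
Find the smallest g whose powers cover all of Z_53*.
g = 2. For each prime q|52: 2^{26}≡52, 2^{4}≡16, none ≡ 1, so ord_53(2) = 52 and 2 is a primitive root.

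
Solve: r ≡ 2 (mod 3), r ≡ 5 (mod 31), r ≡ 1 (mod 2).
M = 3 × 31 × 2 = 186. M₁ = 62, y₁ ≡ 2 (mod 3). M₂ = 6, y₂ ≡ 26 (mod 31). M₃ = 93, y₃ ≡ 1 (mod 2). r = 2×62×2 + 5×6×26 + 1×93×1 ≡ 5 (mod 186)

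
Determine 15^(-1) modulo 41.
Since 41 is prime, by Fermat 15^(-1) ≡ 15^{39} ≡ 11 mod 41. Verify: 15 × 11 = 165 ≡ 1 mod 41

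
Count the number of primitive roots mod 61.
A prime p has φ(p-1) primitive roots; here φ(60) = 16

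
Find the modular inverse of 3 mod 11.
Since 11 is prime, by Fermat 3^(-1) ≡ 3^{9} ≡ 4 mod 11. Verify: 3 × 4 = 12 ≡ 1 mod 11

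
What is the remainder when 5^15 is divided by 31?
By repeated squaring (mod 31): 5^{1}≡5, 5^{2}≡25, 5^{4}≡5, 5^{8}≡25. Then 5^{15} = 5^{8+4+2+1} ≡ 25 × 5 × 25 × 5 ≡ 1 (mod 31)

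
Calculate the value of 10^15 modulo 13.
Using Fermat: 10^{12} ≡ 1 mod 13. 15 ≡ 3 mod 12. So 10^{15} ≡ 10^{3} ≡ 12 mod 13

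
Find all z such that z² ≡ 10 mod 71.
The square roots of 10 mod 71 are 9 and 62. Verify: 9² = 81 ≡ 10 mod 71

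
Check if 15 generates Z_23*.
ord_23(15) divides 22. For each prime q|22: 15^{11}≡22, 15^{2}≡18, none ≡ 1. So 15 has order 22 and is a primitive root mod 23.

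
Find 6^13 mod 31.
By repeated squaring mod 31: 6^{1}≡6, 6^{2}≡5, 6^{4}≡25, 6^{8}≡5. Then 6^{13} = 6^{8+4+1} ≡ 5 × 25 × 6 ≡ 6 mod 31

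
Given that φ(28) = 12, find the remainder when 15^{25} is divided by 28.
By Euler: 15^{12} ≡ 1 mod 28 since gcd(15, 28) = 1. 25 = 2×12 + 1. So 15^{25} ≡ 15^{1} ≡ 15 mod 28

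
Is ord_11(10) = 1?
Powers of 10 mod 11: 10^1≡10, 10^2≡1. 10^1≡10≢1, so ord ≠ 1. No, the actual order is 2.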